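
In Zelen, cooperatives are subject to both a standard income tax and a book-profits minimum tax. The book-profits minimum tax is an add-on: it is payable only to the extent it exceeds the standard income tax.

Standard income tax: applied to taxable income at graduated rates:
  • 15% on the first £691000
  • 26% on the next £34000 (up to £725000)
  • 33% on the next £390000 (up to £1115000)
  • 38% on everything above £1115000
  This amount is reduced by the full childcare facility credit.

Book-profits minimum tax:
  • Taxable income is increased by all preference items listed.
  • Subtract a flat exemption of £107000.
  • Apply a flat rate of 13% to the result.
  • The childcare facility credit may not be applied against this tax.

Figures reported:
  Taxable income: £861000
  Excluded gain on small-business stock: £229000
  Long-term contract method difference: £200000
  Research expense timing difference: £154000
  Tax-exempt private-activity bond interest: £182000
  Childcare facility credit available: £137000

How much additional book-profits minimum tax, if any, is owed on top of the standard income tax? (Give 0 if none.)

£177100

Book-profits minimum tax:
  Adjusted income: £861000 + £229000 + £200000 + £154000 + £182000 = £1626000
  Less exemption £107000 → base £1519000
  £1519000 × 13% = £197470

Standard income tax:
  £691000 × 15% = £103650
  £34000 × 26% = £8840
  £136000 × 33% = £44880
  → £157370
  Less childcare facility credit £137000 → £20370

Excess of book-profits minimum tax over standard income tax: £197470 − £20370 = £177100.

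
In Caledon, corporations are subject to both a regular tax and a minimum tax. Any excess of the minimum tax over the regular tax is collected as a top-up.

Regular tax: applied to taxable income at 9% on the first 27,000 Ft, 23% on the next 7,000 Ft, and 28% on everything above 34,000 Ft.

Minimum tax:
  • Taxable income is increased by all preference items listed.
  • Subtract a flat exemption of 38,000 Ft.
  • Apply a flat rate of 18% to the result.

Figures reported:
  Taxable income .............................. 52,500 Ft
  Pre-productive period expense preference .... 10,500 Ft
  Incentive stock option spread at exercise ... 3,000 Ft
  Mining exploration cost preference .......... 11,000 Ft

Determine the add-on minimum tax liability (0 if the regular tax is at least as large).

Minimum tax:
  Adjusted income: 52,500 Ft + 10,500 Ft + 3,000 Ft + 11,000 Ft = 77,000 Ft
  Less exemption 38,000 Ft → base 39,000 Ft
  39,000 Ft × 18% = 7,020 Ft

Regular tax:
  27,000 Ft × 9% = 2,430 Ft
  7,000 Ft × 23% = 1,610 Ft
  18,500 Ft × 28% = 5,180 Ft
  → 9,220 Ft

7,020 Ft ≤ 9,220 Ft, so no add-on is due.

0 Ft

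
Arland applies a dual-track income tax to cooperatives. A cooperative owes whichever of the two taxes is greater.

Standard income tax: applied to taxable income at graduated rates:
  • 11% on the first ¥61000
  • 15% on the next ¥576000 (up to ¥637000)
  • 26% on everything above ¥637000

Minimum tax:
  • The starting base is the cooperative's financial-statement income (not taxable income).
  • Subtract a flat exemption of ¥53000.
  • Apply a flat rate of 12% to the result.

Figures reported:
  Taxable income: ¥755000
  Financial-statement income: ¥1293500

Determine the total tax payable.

Minimum tax:
  Base (financial-statement income): ¥1293500
  Less exemption ¥53000 → base ¥1240500
  ¥1240500 × 12% = ¥148860

Standard income tax:
  ¥61000 × 11% = ¥6710
  ¥576000 × 15% = ¥86400
  ¥118000 × 26% = ¥30680
  → ¥123790

¥148860 > ¥123790, so the minimum tax is the binding amount.

¥148860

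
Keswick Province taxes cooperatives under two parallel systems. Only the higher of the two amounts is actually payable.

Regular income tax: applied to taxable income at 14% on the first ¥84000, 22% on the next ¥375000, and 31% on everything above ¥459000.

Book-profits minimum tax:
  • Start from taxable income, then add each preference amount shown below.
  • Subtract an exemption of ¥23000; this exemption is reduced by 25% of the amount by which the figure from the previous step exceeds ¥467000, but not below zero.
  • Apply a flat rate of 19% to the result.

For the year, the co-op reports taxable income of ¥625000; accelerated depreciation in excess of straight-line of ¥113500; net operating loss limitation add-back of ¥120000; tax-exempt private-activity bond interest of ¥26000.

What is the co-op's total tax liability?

Regular income tax:
  ¥84000 × 14% = ¥11760
  ¥375000 × 22% = ¥82500
  ¥166000 × 31% = ¥51460
  → ¥145720

Book-profits minimum tax:
  Adjusted income: ¥625000 + ¥113500 + ¥120000 + ¥26000 = ¥884500
  Exemption: 25% × (¥884500 − ¥467000) = ¥104375 ≥ ¥23000, so the exemption is fully phased out
  Base: ¥884500 − ¥0 = ¥884500
  ¥884500 × 19% = ¥168055

¥168055 > ¥145720, so the book-profits minimum tax is the binding amount.

¥168055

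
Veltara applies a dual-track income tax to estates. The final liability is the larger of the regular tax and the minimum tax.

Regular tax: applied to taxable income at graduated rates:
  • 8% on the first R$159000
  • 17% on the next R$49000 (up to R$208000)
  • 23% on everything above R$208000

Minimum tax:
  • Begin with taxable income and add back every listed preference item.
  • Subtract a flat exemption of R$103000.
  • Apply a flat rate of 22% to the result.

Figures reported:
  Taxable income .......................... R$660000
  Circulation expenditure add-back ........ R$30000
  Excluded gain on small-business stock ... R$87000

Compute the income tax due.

R$148280

Regular tax:
  R$159000 × 8% = R$12720
  R$49000 × 17% = R$8330
  R$452000 × 23% = R$103960
  → R$125010

Minimum tax:
  Adjusted income: R$660000 + R$30000 + R$87000 = R$777000
  Less exemption R$103000 → base R$674000
  R$674000 × 22% = R$148280

R$148280 > R$125010, so the minimum tax is the binding amount.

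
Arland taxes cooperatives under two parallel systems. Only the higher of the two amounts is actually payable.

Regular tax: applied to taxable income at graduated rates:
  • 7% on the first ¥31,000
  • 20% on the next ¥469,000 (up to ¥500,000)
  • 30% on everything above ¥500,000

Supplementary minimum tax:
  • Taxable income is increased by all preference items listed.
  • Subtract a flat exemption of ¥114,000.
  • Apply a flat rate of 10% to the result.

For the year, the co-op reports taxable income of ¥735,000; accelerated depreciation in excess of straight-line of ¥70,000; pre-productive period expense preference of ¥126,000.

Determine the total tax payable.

¥166,470

Supplementary minimum tax:
  Adjusted income: ¥735,000 + ¥70,000 + ¥126,000 = ¥931,000
  Less exemption ¥114,000 → base ¥817,000
  ¥817,000 × 10% = ¥81,700

Regular tax:
  ¥31,000 × 7% = ¥2,170
  ¥469,000 × 20% = ¥93,800
  ¥235,000 × 30% = ¥70,500
  → ¥166,470

¥166,470 > ¥81,700, so the regular tax governs.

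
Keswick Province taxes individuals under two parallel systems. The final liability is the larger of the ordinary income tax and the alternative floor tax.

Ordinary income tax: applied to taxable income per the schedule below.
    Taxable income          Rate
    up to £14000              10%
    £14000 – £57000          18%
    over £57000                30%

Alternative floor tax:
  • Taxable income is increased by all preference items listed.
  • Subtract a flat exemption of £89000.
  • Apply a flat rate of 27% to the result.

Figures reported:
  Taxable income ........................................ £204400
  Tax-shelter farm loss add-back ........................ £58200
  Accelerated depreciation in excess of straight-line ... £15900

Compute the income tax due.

Ordinary income tax:
  £14000 × 10% = £1400
  £43000 × 18% = £7740
  £147400 × 30% = £44220
  → £53360

Alternative floor tax:
  Adjusted income: £204400 + £58200 + £15900 = £278500
  Less exemption £89000 → base £189500
  £189500 × 27% = £51165

£53360 > £51165, so the ordinary income tax governs.

£53360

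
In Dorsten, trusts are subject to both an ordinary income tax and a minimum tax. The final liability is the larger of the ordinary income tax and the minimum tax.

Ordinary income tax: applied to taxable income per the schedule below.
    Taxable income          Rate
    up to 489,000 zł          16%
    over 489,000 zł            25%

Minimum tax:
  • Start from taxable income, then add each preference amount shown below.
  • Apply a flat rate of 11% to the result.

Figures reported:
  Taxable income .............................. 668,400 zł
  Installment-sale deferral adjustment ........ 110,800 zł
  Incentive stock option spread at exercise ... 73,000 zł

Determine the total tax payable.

Minimum tax:
  Adjusted income: 668,400 zł + 110,800 zł + 73,000 zł = 852,200 zł
  852,200 zł × 11% = 93,742 zł

Ordinary income tax:
  489,000 zł × 16% = 78,240 zł
  179,400 zł × 25% = 44,850 zł
  → 123,090 zł

123,090 zł > 93,742 zł, so the ordinary income tax governs.

123,090 zł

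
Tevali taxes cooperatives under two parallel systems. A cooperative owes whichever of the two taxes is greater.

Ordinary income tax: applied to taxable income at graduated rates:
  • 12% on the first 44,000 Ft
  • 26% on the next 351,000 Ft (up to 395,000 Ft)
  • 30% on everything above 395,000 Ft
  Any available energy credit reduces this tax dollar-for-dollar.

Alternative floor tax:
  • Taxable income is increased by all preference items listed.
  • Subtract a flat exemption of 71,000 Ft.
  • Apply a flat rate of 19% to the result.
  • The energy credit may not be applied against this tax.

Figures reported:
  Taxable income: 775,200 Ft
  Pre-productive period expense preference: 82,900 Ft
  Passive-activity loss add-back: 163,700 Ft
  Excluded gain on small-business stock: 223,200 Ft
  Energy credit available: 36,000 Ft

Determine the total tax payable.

223,060 Ft

Alternative floor tax:
  Adjusted income: 775,200 Ft + 82,900 Ft + 163,700 Ft + 223,200 Ft = 1,245,000 Ft
  Less exemption 71,000 Ft → base 1,174,000 Ft
  1,174,000 Ft × 19% = 223,060 Ft

Ordinary income tax:
  44,000 Ft × 12% = 5,280 Ft
  351,000 Ft × 26% = 91,260 Ft
  380,200 Ft × 30% = 114,060 Ft
  → 210,600 Ft
  Less energy credit 36,000 Ft → 174,600 Ft

223,060 Ft > 174,600 Ft, so the alternative floor tax is the binding amount.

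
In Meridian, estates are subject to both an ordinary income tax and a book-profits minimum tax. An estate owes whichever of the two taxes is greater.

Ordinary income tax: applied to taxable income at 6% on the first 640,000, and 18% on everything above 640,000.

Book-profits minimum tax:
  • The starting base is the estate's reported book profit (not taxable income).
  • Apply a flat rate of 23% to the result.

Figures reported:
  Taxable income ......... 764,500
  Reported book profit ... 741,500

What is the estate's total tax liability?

170,545

Book-profits minimum tax:
  Base (reported book profit): 741,500
  741,500 × 23% = 170,545

Ordinary income tax:
  640,000 × 6% = 38,400
  124,500 × 18% = 22,410
  → 60,810

170,545 > 60,810, so the book-profits minimum tax is the binding amount.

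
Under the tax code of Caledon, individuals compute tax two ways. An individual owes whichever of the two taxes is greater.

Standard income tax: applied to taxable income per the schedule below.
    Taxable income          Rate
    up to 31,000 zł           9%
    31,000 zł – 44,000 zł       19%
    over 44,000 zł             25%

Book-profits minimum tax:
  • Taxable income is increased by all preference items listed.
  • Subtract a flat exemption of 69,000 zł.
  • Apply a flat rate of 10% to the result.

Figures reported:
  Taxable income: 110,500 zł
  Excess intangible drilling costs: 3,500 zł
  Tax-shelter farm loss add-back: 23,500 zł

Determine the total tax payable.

Book-profits minimum tax:
  Adjusted income: 110,500 zł + 3,500 zł + 23,500 zł = 137,500 zł
  Less exemption 69,000 zł → base 68,500 zł
  68,500 zł × 10% = 6,850 zł

Standard income tax:
  31,000 zł × 9% = 2,790 zł
  13,000 zł × 19% = 2,470 zł
  66,500 zł × 25% = 16,625 zł
  → 21,885 zł

21,885 zł > 6,850 zł, so the standard income tax governs.

21,885 zł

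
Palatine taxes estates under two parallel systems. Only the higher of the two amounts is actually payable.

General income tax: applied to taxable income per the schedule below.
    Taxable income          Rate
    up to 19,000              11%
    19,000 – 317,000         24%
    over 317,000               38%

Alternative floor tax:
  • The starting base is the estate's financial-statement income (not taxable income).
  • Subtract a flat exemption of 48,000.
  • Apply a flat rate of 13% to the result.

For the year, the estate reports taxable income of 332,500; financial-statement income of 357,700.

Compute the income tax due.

79,500

Alternative floor tax:
  Base (financial-statement income): 357,700
  Less exemption 48,000 → base 309,700
  309,700 × 13% = 40,261

General income tax:
  19,000 × 11% = 2,090
  298,000 × 24% = 71,520
  15,500 × 38% = 5,890
  → 79,500

79,500 > 40,261, so the general income tax governs.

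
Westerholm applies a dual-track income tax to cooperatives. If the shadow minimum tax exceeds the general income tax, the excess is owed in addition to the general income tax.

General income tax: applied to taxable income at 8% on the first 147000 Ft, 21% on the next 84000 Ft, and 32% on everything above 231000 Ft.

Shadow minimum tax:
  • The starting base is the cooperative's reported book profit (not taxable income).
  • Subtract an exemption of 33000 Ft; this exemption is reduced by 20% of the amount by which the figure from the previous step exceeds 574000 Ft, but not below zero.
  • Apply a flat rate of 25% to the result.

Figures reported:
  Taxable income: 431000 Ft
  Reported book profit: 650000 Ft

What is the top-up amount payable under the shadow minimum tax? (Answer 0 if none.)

64650 Ft

Shadow minimum tax:
  Base (reported book profit): 650000 Ft
  Exemption: 33000 Ft − 20% × (650000 Ft − 574000 Ft) = 33000 Ft − 15200 Ft = 17800 Ft
  Base: 650000 Ft − 17800 Ft = 632200 Ft
  632200 Ft × 25% = 158050 Ft

General income tax:
  147000 Ft × 8% = 11760 Ft
  84000 Ft × 21% = 17640 Ft
  200000 Ft × 32% = 64000 Ft
  → 93400 Ft

Excess of shadow minimum tax over general income tax: 158050 Ft − 93400 Ft = 64650 Ft.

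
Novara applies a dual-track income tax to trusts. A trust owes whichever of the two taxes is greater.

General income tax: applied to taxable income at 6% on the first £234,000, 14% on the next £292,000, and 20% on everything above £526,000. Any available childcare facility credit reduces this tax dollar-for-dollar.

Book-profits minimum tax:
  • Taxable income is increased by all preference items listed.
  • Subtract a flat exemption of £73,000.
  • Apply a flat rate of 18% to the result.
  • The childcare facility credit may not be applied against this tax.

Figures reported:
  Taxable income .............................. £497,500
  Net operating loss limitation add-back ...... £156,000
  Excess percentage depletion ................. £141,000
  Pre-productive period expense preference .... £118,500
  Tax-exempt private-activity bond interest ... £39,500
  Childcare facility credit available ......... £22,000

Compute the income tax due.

£158,310

Book-profits minimum tax:
  Adjusted income: £497,500 + £156,000 + £141,000 + £118,500 + £39,500 = £952,500
  Less exemption £73,000 → base £879,500
  £879,500 × 18% = £158,310

General income tax:
  £234,000 × 6% = £14,040
  £263,500 × 14% = £36,890
  → £50,930
  Less childcare facility credit £22,000 → £28,930

£158,310 > £28,930, so the book-profits minimum tax is the binding amount.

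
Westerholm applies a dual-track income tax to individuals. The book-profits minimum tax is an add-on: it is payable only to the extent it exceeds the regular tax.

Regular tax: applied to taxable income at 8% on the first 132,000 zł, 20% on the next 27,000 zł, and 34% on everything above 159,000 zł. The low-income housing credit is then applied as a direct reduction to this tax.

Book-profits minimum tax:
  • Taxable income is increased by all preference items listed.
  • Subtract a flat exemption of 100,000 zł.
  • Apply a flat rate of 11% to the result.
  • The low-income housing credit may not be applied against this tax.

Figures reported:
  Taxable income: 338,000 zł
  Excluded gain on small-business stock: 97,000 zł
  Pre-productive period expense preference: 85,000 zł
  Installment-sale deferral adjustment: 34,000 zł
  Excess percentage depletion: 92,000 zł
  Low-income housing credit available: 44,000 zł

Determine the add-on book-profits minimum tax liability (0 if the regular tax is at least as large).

Regular tax:
  132,000 zł × 8% = 10,560 zł
  27,000 zł × 20% = 5,400 zł
  179,000 zł × 34% = 60,860 zł
  → 76,820 zł
  Less low-income housing credit 44,000 zł → 32,820 zł

Book-profits minimum tax:
  Adjusted income: 338,000 zł + 97,000 zł + 85,000 zł + 34,000 zł + 92,000 zł = 646,000 zł
  Less exemption 100,000 zł → base 546,000 zł
  546,000 zł × 11% = 60,060 zł

Excess of book-profits minimum tax over regular tax: 60,060 zł − 32,820 zł = 27,240 zł.

27,240 zł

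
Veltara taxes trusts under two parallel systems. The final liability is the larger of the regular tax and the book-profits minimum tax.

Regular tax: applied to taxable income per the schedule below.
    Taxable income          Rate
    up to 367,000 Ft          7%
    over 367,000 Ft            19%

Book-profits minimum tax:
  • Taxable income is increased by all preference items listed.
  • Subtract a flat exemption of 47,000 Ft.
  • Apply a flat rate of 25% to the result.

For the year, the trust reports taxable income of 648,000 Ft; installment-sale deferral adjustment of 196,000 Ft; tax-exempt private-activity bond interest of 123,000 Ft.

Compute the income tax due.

230,000 Ft

Regular tax:
  367,000 Ft × 7% = 25,690 Ft
  281,000 Ft × 19% = 53,390 Ft
  → 79,080 Ft

Book-profits minimum tax:
  Adjusted income: 648,000 Ft + 196,000 Ft + 123,000 Ft = 967,000 Ft
  Less exemption 47,000 Ft → base 920,000 Ft
  920,000 Ft × 25% = 230,000 Ft

230,000 Ft > 79,080 Ft, so the book-profits minimum tax is the binding amount.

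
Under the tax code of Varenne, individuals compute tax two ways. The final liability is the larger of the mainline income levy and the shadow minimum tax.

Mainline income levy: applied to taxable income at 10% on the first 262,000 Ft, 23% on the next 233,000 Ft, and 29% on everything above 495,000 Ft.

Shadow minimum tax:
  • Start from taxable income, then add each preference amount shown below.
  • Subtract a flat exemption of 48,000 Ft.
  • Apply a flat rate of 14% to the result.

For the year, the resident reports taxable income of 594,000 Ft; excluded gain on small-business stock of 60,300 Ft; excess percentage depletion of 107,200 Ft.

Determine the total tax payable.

Shadow minimum tax:
  Adjusted income: 594,000 Ft + 60,300 Ft + 107,200 Ft = 761,500 Ft
  Less exemption 48,000 Ft → base 713,500 Ft
  713,500 Ft × 14% = 99,890 Ft

Mainline income levy:
  262,000 Ft × 10% = 26,200 Ft
  233,000 Ft × 23% = 53,590 Ft
  99,000 Ft × 29% = 28,710 Ft
  → 108,500 Ft

108,500 Ft > 99,890 Ft, so the mainline income levy governs.

108,500 Ft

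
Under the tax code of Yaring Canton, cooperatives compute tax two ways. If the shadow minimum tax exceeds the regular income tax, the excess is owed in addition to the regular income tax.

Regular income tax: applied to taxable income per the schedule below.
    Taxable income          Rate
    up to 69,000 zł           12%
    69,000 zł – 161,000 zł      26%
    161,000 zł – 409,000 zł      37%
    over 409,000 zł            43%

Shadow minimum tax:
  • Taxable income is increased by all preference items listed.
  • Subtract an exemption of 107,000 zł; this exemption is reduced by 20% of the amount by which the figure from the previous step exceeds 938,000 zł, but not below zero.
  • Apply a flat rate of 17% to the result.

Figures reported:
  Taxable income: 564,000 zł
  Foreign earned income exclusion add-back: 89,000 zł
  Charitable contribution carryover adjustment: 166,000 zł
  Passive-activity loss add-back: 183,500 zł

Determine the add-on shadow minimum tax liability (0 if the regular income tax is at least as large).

Regular income tax:
  69,000 zł × 12% = 8,280 zł
  92,000 zł × 26% = 23,920 zł
  248,000 zł × 37% = 91,760 zł
  155,000 zł × 43% = 66,650 zł
  → 190,610 zł

Shadow minimum tax:
  Adjusted income: 564,000 zł + 89,000 zł + 166,000 zł + 183,500 zł = 1,002,500 zł
  Exemption: 107,000 zł − 20% × (1,002,500 zł − 938,000 zł) = 107,000 zł − 12,900 zł = 94,100 zł
  Base: 1,002,500 zł − 94,100 zł = 908,400 zł
  908,400 zł × 17% = 154,428 zł

154,428 zł ≤ 190,610 zł, so no add-on is due.

0 zł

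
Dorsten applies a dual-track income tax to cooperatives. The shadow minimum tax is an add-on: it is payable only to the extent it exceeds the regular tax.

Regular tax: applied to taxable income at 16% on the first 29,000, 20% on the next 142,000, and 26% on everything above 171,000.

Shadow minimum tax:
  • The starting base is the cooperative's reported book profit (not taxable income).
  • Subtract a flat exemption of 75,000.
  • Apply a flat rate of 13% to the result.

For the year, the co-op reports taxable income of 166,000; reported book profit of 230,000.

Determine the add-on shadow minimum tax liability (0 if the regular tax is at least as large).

0

Shadow minimum tax:
  Base (reported book profit): 230,000
  Less exemption 75,000 → base 155,000
  155,000 × 13% = 20,150

Regular tax:
  29,000 × 16% = 4,640
  137,000 × 20% = 27,400
  → 32,040

20,150 ≤ 32,040, so no add-on is due.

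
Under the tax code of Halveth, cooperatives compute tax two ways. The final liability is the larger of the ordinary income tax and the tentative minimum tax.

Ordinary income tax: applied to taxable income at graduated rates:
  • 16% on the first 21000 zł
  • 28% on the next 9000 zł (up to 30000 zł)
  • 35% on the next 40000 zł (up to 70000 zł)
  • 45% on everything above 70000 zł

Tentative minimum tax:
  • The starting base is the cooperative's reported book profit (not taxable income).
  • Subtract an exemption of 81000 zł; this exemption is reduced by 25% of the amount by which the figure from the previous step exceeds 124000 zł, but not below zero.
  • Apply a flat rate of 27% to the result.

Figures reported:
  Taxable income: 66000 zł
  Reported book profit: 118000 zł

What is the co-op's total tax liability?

18480 zł

Ordinary income tax:
  21000 zł × 16% = 3360 zł
  9000 zł × 28% = 2520 zł
  36000 zł × 35% = 12600 zł
  → 18480 zł

Tentative minimum tax:
  Base (reported book profit): 118000 zł
  Exemption: 118000 zł ≤ 124000 zł, so full 81000 zł applies
  Base: 118000 zł − 81000 zł = 37000 zł
  37000 zł × 27% = 9990 zł

18480 zł > 9990 zł, so the ordinary income tax governs.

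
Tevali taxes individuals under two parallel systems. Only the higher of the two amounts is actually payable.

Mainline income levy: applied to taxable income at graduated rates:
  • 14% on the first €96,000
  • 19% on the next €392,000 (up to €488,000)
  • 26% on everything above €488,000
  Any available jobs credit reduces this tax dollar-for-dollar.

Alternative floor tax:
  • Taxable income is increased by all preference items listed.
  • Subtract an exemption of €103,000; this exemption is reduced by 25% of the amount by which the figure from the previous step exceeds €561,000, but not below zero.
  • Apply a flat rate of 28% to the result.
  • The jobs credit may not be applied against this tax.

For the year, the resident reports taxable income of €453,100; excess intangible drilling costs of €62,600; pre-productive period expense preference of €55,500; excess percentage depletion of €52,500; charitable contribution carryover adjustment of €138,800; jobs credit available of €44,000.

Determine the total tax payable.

Mainline income levy:
  €96,000 × 14% = €13,440
  €357,100 × 19% = €67,849
  → €81,289
  Less jobs credit €44,000 → €37,289

Alternative floor tax:
  Adjusted income: €453,100 + €62,600 + €55,500 + €52,500 + €138,800 = €762,500
  Exemption: €103,000 − 25% × (€762,500 − €561,000) = €103,000 − €50,375 = €52,625
  Base: €762,500 − €52,625 = €709,875
  €709,875 × 28% = €198,765

€198,765 > €37,289, so the alternative floor tax is the binding amount.

€198,765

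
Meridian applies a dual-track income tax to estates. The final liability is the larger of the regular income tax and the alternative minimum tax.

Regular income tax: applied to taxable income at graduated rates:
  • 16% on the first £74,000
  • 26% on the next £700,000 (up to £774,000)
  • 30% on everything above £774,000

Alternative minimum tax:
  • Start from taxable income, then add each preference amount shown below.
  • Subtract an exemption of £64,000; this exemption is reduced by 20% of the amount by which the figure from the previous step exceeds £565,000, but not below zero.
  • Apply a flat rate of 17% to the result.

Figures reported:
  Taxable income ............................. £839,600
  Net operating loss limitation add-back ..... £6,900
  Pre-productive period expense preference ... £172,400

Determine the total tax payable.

Alternative minimum tax:
  Adjusted income: £839,600 + £6,900 + £172,400 = £1,018,900
  Exemption: 20% × (£1,018,900 − £565,000) = £90,780 ≥ £64,000, so the exemption is fully phased out
  Base: £1,018,900 − £0 = £1,018,900
  £1,018,900 × 17% = £173,213

Regular income tax:
  £74,000 × 16% = £11,840
  £700,000 × 26% = £182,000
  £65,600 × 30% = £19,680
  → £213,520

£213,520 > £173,213, so the regular income tax governs.

£213,520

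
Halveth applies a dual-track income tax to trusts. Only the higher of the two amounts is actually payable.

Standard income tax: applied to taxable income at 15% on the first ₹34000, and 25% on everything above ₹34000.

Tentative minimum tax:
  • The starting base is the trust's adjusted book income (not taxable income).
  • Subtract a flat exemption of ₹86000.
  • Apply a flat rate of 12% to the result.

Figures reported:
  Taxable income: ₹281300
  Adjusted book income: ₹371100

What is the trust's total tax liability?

₹66925

Tentative minimum tax:
  Base (adjusted book income): ₹371100
  Less exemption ₹86000 → base ₹285100
  ₹285100 × 12% = ₹34212

Standard income tax:
  ₹34000 × 15% = ₹5100
  ₹247300 × 25% = ₹61825
  → ₹66925

₹66925 > ₹34212, so the standard income tax governs.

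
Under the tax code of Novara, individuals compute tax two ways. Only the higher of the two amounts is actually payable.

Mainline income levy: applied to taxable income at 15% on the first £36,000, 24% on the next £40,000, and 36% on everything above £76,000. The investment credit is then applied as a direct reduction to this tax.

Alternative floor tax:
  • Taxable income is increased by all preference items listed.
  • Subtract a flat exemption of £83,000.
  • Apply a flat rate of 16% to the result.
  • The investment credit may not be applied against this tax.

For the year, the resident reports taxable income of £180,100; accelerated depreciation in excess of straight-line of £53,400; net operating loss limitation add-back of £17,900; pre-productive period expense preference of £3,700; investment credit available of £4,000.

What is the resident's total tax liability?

Mainline income levy:
  £36,000 × 15% = £5,400
  £40,000 × 24% = £9,600
  £104,100 × 36% = £37,476
  → £52,476
  Less investment credit £4,000 → £48,476

Alternative floor tax:
  Adjusted income: £180,100 + £53,400 + £17,900 + £3,700 = £255,100
  Less exemption £83,000 → base £172,100
  £172,100 × 16% = £27,536

£48,476 > £27,536, so the mainline income levy governs.

£48,476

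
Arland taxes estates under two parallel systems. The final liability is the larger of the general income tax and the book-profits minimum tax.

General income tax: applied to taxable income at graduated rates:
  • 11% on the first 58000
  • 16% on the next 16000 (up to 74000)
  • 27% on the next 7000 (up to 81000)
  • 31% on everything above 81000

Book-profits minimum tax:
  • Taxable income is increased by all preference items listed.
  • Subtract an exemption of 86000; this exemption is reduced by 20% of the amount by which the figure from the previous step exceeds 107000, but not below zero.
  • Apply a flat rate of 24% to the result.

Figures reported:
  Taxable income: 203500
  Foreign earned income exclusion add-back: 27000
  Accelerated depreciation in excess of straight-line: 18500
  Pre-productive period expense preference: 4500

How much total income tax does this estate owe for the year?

48805

General income tax:
  58000 × 11% = 6380
  16000 × 16% = 2560
  7000 × 27% = 1890
  122500 × 31% = 37975
  → 48805

Book-profits minimum tax:
  Adjusted income: 203500 + 27000 + 18500 + 4500 = 253500
  Exemption: 86000 − 20% × (253500 − 107000) = 86000 − 29300 = 56700
  Base: 253500 − 56700 = 196800
  196800 × 24% = 47232

48805 > 47232, so the general income tax governs.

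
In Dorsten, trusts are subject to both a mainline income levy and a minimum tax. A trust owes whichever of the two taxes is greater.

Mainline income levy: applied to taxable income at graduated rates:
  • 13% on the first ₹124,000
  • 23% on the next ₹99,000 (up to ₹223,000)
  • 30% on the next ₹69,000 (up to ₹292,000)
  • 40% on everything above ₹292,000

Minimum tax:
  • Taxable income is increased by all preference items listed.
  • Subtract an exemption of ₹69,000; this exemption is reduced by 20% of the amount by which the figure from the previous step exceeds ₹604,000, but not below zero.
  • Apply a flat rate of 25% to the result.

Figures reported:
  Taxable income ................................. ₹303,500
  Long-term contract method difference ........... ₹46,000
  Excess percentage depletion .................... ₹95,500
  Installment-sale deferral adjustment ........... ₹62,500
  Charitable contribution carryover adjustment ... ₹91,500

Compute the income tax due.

₹132,500

Mainline income levy:
  ₹124,000 × 13% = ₹16,120
  ₹99,000 × 23% = ₹22,770
  ₹69,000 × 30% = ₹20,700
  ₹11,500 × 40% = ₹4,600
  → ₹64,190

Minimum tax:
  Adjusted income: ₹303,500 + ₹46,000 + ₹95,500 + ₹62,500 + ₹91,500 = ₹599,000
  Exemption: ₹599,000 ≤ ₹604,000, so full ₹69,000 applies
  Base: ₹599,000 − ₹69,000 = ₹530,000
  ₹530,000 × 25% = ₹132,500

₹132,500 > ₹64,190, so the minimum tax is the binding amount.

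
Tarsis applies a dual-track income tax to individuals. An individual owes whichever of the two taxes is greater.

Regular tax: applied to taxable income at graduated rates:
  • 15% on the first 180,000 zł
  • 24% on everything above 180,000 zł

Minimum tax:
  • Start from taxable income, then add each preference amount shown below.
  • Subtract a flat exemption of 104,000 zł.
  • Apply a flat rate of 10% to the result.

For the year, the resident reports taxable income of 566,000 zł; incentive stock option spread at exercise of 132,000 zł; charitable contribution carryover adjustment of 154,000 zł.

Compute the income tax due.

119,640 zł

Regular tax:
  180,000 zł × 15% = 27,000 zł
  386,000 zł × 24% = 92,640 zł
  → 119,640 zł

Minimum tax:
  Adjusted income: 566,000 zł + 132,000 zł + 154,000 zł = 852,000 zł
  Less exemption 104,000 zł → base 748,000 zł
  748,000 zł × 10% = 74,800 zł

119,640 zł > 74,800 zł, so the regular tax governs.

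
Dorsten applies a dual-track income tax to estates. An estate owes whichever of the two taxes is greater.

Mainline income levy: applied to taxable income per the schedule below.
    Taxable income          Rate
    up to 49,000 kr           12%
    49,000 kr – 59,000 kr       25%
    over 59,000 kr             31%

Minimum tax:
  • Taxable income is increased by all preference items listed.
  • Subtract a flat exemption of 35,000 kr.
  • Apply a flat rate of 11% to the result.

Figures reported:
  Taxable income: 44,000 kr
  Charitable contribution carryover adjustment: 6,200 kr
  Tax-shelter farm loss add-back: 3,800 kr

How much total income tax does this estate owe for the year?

5,280 kr

Minimum tax:
  Adjusted income: 44,000 kr + 6,200 kr + 3,800 kr = 54,000 kr
  Less exemption 35,000 kr → base 19,000 kr
  19,000 kr × 11% = 2,090 kr

Mainline income levy:
  44,000 kr × 12% = 5,280 kr

5,280 kr > 2,090 kr, so the mainline income levy governs.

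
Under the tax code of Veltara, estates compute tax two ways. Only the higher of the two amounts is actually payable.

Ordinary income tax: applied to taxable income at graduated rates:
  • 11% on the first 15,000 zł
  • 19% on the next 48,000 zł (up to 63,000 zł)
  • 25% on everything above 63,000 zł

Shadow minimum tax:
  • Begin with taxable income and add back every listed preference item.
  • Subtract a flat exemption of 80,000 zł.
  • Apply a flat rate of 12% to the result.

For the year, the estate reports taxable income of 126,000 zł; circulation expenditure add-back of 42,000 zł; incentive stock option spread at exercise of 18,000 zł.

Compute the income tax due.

Ordinary income tax:
  15,000 zł × 11% = 1,650 zł
  48,000 zł × 19% = 9,120 zł
  63,000 zł × 25% = 15,750 zł
  → 26,520 zł

Shadow minimum tax:
  Adjusted income: 126,000 zł + 42,000 zł + 18,000 zł = 186,000 zł
  Less exemption 80,000 zł → base 106,000 zł
  106,000 zł × 12% = 12,720 zł

26,520 zł > 12,720 zł, so the ordinary income tax governs.

26,520 zł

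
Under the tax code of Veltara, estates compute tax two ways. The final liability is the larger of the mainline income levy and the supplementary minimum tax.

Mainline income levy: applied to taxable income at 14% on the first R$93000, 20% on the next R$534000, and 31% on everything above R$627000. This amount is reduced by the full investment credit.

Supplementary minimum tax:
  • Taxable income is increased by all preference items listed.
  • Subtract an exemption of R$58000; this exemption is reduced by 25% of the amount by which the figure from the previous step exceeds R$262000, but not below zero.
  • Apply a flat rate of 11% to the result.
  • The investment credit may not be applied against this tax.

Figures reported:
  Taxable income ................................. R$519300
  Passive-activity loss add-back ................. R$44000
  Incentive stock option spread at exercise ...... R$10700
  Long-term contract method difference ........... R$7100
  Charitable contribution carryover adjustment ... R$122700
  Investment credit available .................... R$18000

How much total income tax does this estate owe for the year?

R$80280

Supplementary minimum tax:
  Adjusted income: R$519300 + R$44000 + R$10700 + R$7100 + R$122700 = R$703800
  Exemption: 25% × (R$703800 − R$262000) = R$110450 ≥ R$58000, so the exemption is fully phased out
  Base: R$703800 − R$0 = R$703800
  R$703800 × 11% = R$77418

Mainline income levy:
  R$93000 × 14% = R$13020
  R$426300 × 20% = R$85260
  → R$98280
  Less investment credit R$18000 → R$80280

R$80280 > R$77418, so the mainline income levy governs.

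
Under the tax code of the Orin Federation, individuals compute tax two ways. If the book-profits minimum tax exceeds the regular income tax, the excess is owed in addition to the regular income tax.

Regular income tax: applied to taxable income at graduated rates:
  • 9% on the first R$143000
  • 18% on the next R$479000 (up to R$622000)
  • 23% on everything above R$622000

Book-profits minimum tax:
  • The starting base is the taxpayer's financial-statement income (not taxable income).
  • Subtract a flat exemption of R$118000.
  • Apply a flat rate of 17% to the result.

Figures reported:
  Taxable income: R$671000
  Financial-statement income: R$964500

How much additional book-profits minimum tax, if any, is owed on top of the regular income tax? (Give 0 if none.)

Book-profits minimum tax:
  Base (financial-statement income): R$964500
  Less exemption R$118000 → base R$846500
  R$846500 × 17% = R$143905

Regular income tax:
  R$143000 × 9% = R$12870
  R$479000 × 18% = R$86220
  R$49000 × 23% = R$11270
  → R$110360

Excess of book-profits minimum tax over regular income tax: R$143905 − R$110360 = R$33545.

R$33545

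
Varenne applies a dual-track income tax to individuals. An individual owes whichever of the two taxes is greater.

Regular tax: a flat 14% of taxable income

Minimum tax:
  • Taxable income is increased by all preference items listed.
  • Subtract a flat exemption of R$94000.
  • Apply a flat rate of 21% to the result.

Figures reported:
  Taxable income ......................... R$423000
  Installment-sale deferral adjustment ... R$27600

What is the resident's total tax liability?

R$74886

Minimum tax:
  Adjusted income: R$423000 + R$27600 = R$450600
  Less exemption R$94000 → base R$356600
  R$356600 × 21% = R$74886

Regular tax:
  R$423000 × 14% = R$59220

R$74886 > R$59220, so the minimum tax is the binding amount.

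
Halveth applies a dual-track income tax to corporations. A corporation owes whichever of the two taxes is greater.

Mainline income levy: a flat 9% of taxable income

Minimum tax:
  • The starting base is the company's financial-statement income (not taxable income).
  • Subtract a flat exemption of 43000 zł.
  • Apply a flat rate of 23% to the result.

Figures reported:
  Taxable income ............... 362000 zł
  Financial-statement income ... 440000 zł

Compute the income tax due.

Mainline income levy:
  362000 zł × 9% = 32580 zł

Minimum tax:
  Base (financial-statement income): 440000 zł
  Less exemption 43000 zł → base 397000 zł
  397000 zł × 23% = 91310 zł

91310 zł > 32580 zł, so the minimum tax is the binding amount.

91310 zł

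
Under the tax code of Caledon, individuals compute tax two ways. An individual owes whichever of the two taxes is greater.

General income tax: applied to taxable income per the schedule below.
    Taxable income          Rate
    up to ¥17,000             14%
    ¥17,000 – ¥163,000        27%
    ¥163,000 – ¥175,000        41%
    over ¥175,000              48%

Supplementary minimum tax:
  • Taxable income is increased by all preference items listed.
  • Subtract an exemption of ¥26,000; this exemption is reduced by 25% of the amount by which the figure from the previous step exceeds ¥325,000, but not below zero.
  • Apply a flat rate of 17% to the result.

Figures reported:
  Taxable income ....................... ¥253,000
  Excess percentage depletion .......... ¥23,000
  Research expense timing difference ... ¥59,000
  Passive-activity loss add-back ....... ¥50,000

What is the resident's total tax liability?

General income tax:
  ¥17,000 × 14% = ¥2,380
  ¥146,000 × 27% = ¥39,420
  ¥12,000 × 41% = ¥4,920
  ¥78,000 × 48% = ¥37,440
  → ¥84,160

Supplementary minimum tax:
  Adjusted income: ¥253,000 + ¥23,000 + ¥59,000 + ¥50,000 = ¥385,000
  Exemption: ¥26,000 − 25% × (¥385,000 − ¥325,000) = ¥26,000 − ¥15,000 = ¥11,000
  Base: ¥385,000 − ¥11,000 = ¥374,000
  ¥374,000 × 17% = ¥63,580

¥84,160 > ¥63,580, so the general income tax governs.

¥84,160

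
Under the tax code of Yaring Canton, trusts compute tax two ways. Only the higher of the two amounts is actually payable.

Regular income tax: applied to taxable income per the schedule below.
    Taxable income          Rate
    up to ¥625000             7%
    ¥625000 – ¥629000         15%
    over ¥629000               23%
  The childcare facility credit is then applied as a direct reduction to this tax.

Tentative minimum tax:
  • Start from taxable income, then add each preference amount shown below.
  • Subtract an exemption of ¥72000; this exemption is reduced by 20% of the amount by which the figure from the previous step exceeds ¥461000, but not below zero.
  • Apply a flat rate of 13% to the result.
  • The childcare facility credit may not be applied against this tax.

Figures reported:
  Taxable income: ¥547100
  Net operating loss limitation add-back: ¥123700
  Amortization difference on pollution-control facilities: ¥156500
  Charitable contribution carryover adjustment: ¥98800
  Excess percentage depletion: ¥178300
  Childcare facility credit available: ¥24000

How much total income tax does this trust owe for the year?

¥143572

Tentative minimum tax:
  Adjusted income: ¥547100 + ¥123700 + ¥156500 + ¥98800 + ¥178300 = ¥1104400
  Exemption: 20% × (¥1104400 − ¥461000) = ¥128680 ≥ ¥72000, so the exemption is fully phased out
  Base: ¥1104400 − ¥0 = ¥1104400
  ¥1104400 × 13% = ¥143572

Regular income tax:
  ¥547100 × 7% = ¥38297
  Less childcare facility credit ¥24000 → ¥14297

¥143572 > ¥14297, so the tentative minimum tax is the binding amount.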